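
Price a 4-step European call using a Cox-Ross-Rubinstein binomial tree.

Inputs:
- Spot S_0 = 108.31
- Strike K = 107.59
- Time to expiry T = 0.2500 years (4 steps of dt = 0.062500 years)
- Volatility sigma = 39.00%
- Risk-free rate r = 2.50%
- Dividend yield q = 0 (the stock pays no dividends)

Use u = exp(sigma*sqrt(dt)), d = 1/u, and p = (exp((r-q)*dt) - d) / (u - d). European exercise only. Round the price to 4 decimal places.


Answer: Price = V(0,0) = 8.6985

Derivation:
dt = T/N = 0.062500
u = exp(sigma*sqrt(dt)) = 1.102411; d = 1/u = 0.907102
p = (exp((r-q)*dt) - d) / (u - d) = 0.483651
Discount per step: exp(-r*dt) = 0.998439
Stock lattice S(k, i) with i counting down-moves:
  k=0: S(0,0) = 108.3100
  k=1: S(1,0) = 119.4022; S(1,1) = 98.2483
  k=2: S(2,0) = 131.6303; S(2,1) = 108.3100; S(2,2) = 89.1212
  k=3: S(3,0) = 145.1108; S(3,1) = 119.4022; S(3,2) = 98.2483; S(3,3) = 80.8421
  k=4: S(4,0) = 159.9718; S(4,1) = 131.6303; S(4,2) = 108.3100; S(4,3) = 89.1212; S(4,4) = 73.3320
Terminal payoffs V(N, i) = max(S_T - K, 0):
  V(4,0) = 52.381790; V(4,1) = 24.040333; V(4,2) = 0.720000; V(4,3) = 0.000000; V(4,4) = 0.000000
Backward induction: V(k, i) = exp(-r*dt) * [p * V(k+1, i) + (1-p) * V(k+1, i+1)].
  V(3,0) = exp(-r*dt) * [p*52.381790 + (1-p)*24.040333] = 37.688763
  V(3,1) = exp(-r*dt) * [p*24.040333 + (1-p)*0.720000] = 11.980161
  V(3,2) = exp(-r*dt) * [p*0.720000 + (1-p)*0.000000] = 0.347685
  V(3,3) = exp(-r*dt) * [p*0.000000 + (1-p)*0.000000] = 0.000000
  V(2,0) = exp(-r*dt) * [p*37.688763 + (1-p)*11.980161] = 24.376027
  V(2,1) = exp(-r*dt) * [p*11.980161 + (1-p)*0.347685] = 5.964413
  V(2,2) = exp(-r*dt) * [p*0.347685 + (1-p)*0.000000] = 0.167895
  V(1,0) = exp(-r*dt) * [p*24.376027 + (1-p)*5.964413] = 14.845988
  V(1,1) = exp(-r*dt) * [p*5.964413 + (1-p)*0.167895] = 2.966746
  V(0,0) = exp(-r*dt) * [p*14.845988 + (1-p)*2.966746] = 8.698547


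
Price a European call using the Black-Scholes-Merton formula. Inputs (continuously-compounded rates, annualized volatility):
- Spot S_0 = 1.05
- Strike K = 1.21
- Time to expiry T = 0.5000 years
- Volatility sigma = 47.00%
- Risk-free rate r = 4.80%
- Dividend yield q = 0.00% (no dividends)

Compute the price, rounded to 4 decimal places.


d1 = (ln(S/K) + (r - q + 0.5*sigma^2) * T) / (sigma * sqrt(T)) = -0.18837684
d2 = d1 - sigma * sqrt(T) = -0.52071703
exp(-rT) = 0.97628571; exp(-qT) = 1.00000000
C = S_0 * exp(-qT) * N(d1) - K * exp(-rT) * N(d2)
N(d1) = 0.42529063; N(d2) = 0.30128195
C = 1.0500 * 1.00000000 * 0.42529063 - 1.2100 * 0.97628571 * 0.30128195 = 0.0906

Answer: Price = 0.0906


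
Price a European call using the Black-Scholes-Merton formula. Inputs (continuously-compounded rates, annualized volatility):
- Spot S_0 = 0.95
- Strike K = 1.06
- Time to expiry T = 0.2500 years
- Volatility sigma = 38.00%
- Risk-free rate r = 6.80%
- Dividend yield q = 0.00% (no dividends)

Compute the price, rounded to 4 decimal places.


Answer: Price = 0.0381

Derivation:
d1 = (ln(S/K) + (r - q + 0.5*sigma^2) * T) / (sigma * sqrt(T)) = -0.39216949
d2 = d1 - sigma * sqrt(T) = -0.58216949
exp(-rT) = 0.98314368; exp(-qT) = 1.00000000
C = S_0 * exp(-qT) * N(d1) - K * exp(-rT) * N(d2)
N(d1) = 0.34746649; N(d2) = 0.28022626
C = 0.9500 * 1.00000000 * 0.34746649 - 1.0600 * 0.98314368 * 0.28022626 = 0.0381


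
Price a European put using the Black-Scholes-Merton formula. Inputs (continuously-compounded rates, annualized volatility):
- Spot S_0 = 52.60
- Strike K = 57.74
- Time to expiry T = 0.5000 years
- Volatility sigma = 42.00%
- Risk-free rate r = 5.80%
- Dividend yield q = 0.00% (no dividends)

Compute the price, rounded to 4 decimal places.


Answer: Price = 8.3083

Derivation:
d1 = (ln(S/K) + (r - q + 0.5*sigma^2) * T) / (sigma * sqrt(T)) = -0.06779489
d2 = d1 - sigma * sqrt(T) = -0.36477974
exp(-rT) = 0.97141646; exp(-qT) = 1.00000000
P = K * exp(-rT) * N(-d2) - S_0 * exp(-qT) * N(-d1)
N(-d1) = 0.52702554; N(-d2) = 0.64236208
P = 57.7400 * 0.97141646 * 0.64236208 - 52.6000 * 1.00000000 * 0.52702554 = 8.3083


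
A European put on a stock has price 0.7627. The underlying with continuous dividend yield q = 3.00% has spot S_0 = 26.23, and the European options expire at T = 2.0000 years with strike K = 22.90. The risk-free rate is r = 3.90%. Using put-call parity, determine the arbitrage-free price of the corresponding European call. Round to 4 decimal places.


Answer: Call price = 4.2835

Derivation:
Put-call parity: C - P = S_0 * exp(-qT) - K * exp(-rT).
S_0 * exp(-qT) = 26.2300 * 0.94176453 = 24.70248372
K * exp(-rT) = 22.9000 * 0.92496443 = 21.18168537
C = P + S*exp(-qT) - K*exp(-rT)
C = 0.7627 + 24.70248372 - 21.18168537 = 4.2835


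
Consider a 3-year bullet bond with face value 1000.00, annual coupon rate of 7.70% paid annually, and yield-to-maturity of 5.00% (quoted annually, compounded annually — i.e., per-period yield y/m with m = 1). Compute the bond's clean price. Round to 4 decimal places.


Coupon per period c = face * coupon_rate / m = 77.000000
Periods per year m = 1; per-period yield y/m = 0.050000
Number of cashflows N = 3
Cashflows (t years, CF_t, discount factor 1/(1+y/m)^(m*t), PV):
  t = 1.0000: CF_t = 77.000000, DF = 0.952381, PV = 73.333333
  t = 2.0000: CF_t = 77.000000, DF = 0.907029, PV = 69.841270
  t = 3.0000: CF_t = 1077.000000, DF = 0.863838, PV = 930.353094
Price P = sum_t PV_t = 1073.527697

Answer: Price = 1073.5277


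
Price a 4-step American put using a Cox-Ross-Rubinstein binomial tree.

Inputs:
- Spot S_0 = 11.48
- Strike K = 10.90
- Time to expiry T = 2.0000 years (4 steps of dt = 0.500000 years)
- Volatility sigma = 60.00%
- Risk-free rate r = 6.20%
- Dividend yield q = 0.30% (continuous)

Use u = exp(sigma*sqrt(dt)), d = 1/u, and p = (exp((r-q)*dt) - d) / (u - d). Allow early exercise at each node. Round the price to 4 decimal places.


dt = T/N = 0.500000
u = exp(sigma*sqrt(dt)) = 1.528465; d = 1/u = 0.654251
p = (exp((r-q)*dt) - d) / (u - d) = 0.429744
Discount per step: exp(-r*dt) = 0.969476
Stock lattice S(k, i) with i counting down-moves:
  k=0: S(0,0) = 11.4800
  k=1: S(1,0) = 17.5468; S(1,1) = 7.5108
  k=2: S(2,0) = 26.8196; S(2,1) = 11.4800; S(2,2) = 4.9140
  k=3: S(3,0) = 40.9929; S(3,1) = 17.5468; S(3,2) = 7.5108; S(3,3) = 3.2150
  k=4: S(4,0) = 62.6562; S(4,1) = 26.8196; S(4,2) = 11.4800; S(4,3) = 4.9140; S(4,4) = 2.1034
Terminal payoffs V(N, i) = max(K - S_T, 0):
  V(4,0) = 0.000000; V(4,1) = 0.000000; V(4,2) = 0.000000; V(4,3) = 5.986049; V(4,4) = 8.796610
Backward induction: V(k, i) = exp(-r*dt) * [p * V(k+1, i) + (1-p) * V(k+1, i+1)]; then take max(V_cont, immediate exercise) for American.
  V(3,0) = exp(-r*dt) * [p*0.000000 + (1-p)*0.000000] = 0.000000; exercise = 0.000000; V(3,0) = max -> 0.000000
  V(3,1) = exp(-r*dt) * [p*0.000000 + (1-p)*0.000000] = 0.000000; exercise = 0.000000; V(3,1) = max -> 0.000000
  V(3,2) = exp(-r*dt) * [p*0.000000 + (1-p)*5.986049] = 3.309382; exercise = 3.389197; V(3,2) = max -> 3.389197
  V(3,3) = exp(-r*dt) * [p*5.986049 + (1-p)*8.796610] = 7.357145; exercise = 7.685042; V(3,3) = max -> 7.685042
  V(2,0) = exp(-r*dt) * [p*0.000000 + (1-p)*0.000000] = 0.000000; exercise = 0.000000; V(2,0) = max -> 0.000000
  V(2,1) = exp(-r*dt) * [p*0.000000 + (1-p)*3.389197] = 1.873715; exercise = 0.000000; V(2,1) = max -> 1.873715
  V(2,2) = exp(-r*dt) * [p*3.389197 + (1-p)*7.685042] = 5.660698; exercise = 5.986049; V(2,2) = max -> 5.986049
  V(1,0) = exp(-r*dt) * [p*0.000000 + (1-p)*1.873715] = 1.035882; exercise = 0.000000; V(1,0) = max -> 1.035882
  V(1,1) = exp(-r*dt) * [p*1.873715 + (1-p)*5.986049] = 4.090021; exercise = 3.389197; V(1,1) = max -> 4.090021
  V(0,0) = exp(-r*dt) * [p*1.035882 + (1-p)*4.090021] = 2.692741; exercise = 0.000000; V(0,0) = max -> 2.692741

Answer: Price = V(0,0) = 2.6927


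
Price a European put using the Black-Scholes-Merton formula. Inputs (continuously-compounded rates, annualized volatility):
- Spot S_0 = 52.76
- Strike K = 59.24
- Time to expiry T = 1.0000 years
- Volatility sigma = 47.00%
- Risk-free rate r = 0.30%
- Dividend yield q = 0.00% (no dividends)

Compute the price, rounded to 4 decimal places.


d1 = (ln(S/K) + (r - q + 0.5*sigma^2) * T) / (sigma * sqrt(T)) = -0.00509290
d2 = d1 - sigma * sqrt(T) = -0.47509290
exp(-rT) = 0.99700450; exp(-qT) = 1.00000000
P = K * exp(-rT) * N(-d2) - S_0 * exp(-qT) * N(-d1)
N(-d1) = 0.50203176; N(-d2) = 0.68263962
P = 59.2400 * 0.99700450 * 0.68263962 - 52.7600 * 1.00000000 * 0.50203176 = 13.8312

Answer: Price = 13.8312


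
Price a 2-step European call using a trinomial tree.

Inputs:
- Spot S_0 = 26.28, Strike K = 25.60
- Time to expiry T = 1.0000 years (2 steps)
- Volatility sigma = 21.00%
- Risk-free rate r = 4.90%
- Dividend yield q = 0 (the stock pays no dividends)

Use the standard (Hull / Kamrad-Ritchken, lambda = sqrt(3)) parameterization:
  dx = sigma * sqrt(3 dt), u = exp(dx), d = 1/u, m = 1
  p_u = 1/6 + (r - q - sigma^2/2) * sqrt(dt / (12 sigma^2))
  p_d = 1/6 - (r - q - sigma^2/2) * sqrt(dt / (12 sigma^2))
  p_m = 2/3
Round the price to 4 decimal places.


dt = T/N = 0.500000; dx = sigma*sqrt(3*dt) = 0.257196
u = exp(dx) = 1.293299; d = 1/u = 0.773216
p_u = 0.192863, p_m = 0.666667, p_d = 0.140471
Discount per step: exp(-r*dt) = 0.975798
Stock lattice S(k, j) with j the centered position index:
  k=0: S(0,+0) = 26.2800
  k=1: S(1,-1) = 20.3201; S(1,+0) = 26.2800; S(1,+1) = 33.9879
  k=2: S(2,-2) = 15.7119; S(2,-1) = 20.3201; S(2,+0) = 26.2800; S(2,+1) = 33.9879; S(2,+2) = 43.9565
Terminal payoffs V(N, j) = max(S_T - K, 0):
  V(2,-2) = 0.000000; V(2,-1) = 0.000000; V(2,+0) = 0.680000; V(2,+1) = 8.387901; V(2,+2) = 18.356523
Backward induction: V(k, j) = exp(-r*dt) * [p_u * V(k+1, j+1) + p_m * V(k+1, j) + p_d * V(k+1, j-1)]
  V(1,-1) = exp(-r*dt) * [p_u*0.680000 + p_m*0.000000 + p_d*0.000000] = 0.127973
  V(1,+0) = exp(-r*dt) * [p_u*8.387901 + p_m*0.680000 + p_d*0.000000] = 2.020922
  V(1,+1) = exp(-r*dt) * [p_u*18.356523 + p_m*8.387901 + p_d*0.680000] = 9.004408
  V(0,+0) = exp(-r*dt) * [p_u*9.004408 + p_m*2.020922 + p_d*0.127973] = 3.026799

Answer: Price = V(0,0) = 3.0268


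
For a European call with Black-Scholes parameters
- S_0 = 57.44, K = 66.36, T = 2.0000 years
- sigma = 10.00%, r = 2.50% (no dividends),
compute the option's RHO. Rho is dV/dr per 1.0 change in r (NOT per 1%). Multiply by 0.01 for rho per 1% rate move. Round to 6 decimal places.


d1 = -0.5964696056; d2 = -0.7378909619
phi(d1) = 0.3339291186; exp(-qT) = 1.0000000000; exp(-rT) = 0.9512294245
N(d2) = 0.2302903558
Rho = K*T*exp(-rT)*N(d2) = 66.3600 * 2.0000 * 0.9512294245 * 0.2302903558 = 29.073506

Answer: Rho = 29.073506


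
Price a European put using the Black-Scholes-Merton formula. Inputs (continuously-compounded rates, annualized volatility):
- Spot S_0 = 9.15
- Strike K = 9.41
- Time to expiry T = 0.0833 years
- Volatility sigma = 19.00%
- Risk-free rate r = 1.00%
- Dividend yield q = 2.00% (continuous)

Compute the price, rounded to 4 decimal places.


Answer: Price = 0.3639

Derivation:
d1 = (ln(S/K) + (r - q + 0.5*sigma^2) * T) / (sigma * sqrt(T)) = -0.49872089
d2 = d1 - sigma * sqrt(T) = -0.55355819
exp(-rT) = 0.99916735; exp(-qT) = 0.99833539
P = K * exp(-rT) * N(-d2) - S_0 * exp(-qT) * N(-d1)
N(-d1) = 0.69101199; N(-d2) = 0.71005938
P = 9.4100 * 0.99916735 * 0.71005938 - 9.1500 * 0.99833539 * 0.69101199 = 0.3639


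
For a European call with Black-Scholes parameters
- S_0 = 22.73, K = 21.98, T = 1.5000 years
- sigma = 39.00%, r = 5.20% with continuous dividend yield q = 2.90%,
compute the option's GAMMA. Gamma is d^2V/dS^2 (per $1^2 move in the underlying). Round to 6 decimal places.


Answer: Gamma = 0.032714

Derivation:
d1 = 0.3812990648; d2 = -0.0963514350
phi(d1) = 0.3709703934; exp(-qT) = 0.9574325541; exp(-rT) = 0.9249644265
Gamma = exp(-qT) * phi(d1) / (S * sigma * sqrt(T)) = 0.9574325541 * 0.3709703934 / (22.7300 * 0.3900 * 1.2247448714) = 0.032714


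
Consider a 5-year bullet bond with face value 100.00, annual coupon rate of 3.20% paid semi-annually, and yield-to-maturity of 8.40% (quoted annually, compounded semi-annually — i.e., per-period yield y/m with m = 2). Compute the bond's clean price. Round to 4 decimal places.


Coupon per period c = face * coupon_rate / m = 1.600000
Periods per year m = 2; per-period yield y/m = 0.042000
Number of cashflows N = 10
Cashflows (t years, CF_t, discount factor 1/(1+y/m)^(m*t), PV):
  t = 0.5000: CF_t = 1.600000, DF = 0.959693, PV = 1.535509
  t = 1.0000: CF_t = 1.600000, DF = 0.921010, PV = 1.473617
  t = 1.5000: CF_t = 1.600000, DF = 0.883887, PV = 1.414220
  t = 2.0000: CF_t = 1.600000, DF = 0.848260, PV = 1.357216
  t = 2.5000: CF_t = 1.600000, DF = 0.814069, PV = 1.302511
  t = 3.0000: CF_t = 1.600000, DF = 0.781257, PV = 1.250011
  t = 3.5000: CF_t = 1.600000, DF = 0.749766, PV = 1.199626
  t = 4.0000: CF_t = 1.600000, DF = 0.719545, PV = 1.151273
  t = 4.5000: CF_t = 1.600000, DF = 0.690543, PV = 1.104868
  t = 5.0000: CF_t = 101.600000, DF = 0.662709, PV = 67.331225
Price P = sum_t PV_t = 79.120075

Answer: Price = 79.1201


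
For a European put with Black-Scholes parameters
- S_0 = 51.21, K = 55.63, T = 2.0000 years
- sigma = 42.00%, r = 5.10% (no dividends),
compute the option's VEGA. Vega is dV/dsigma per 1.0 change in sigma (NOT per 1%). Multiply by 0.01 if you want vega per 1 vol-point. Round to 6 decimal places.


Answer: Vega = 27.367076

Derivation:
d1 = 0.3293302716; d2 = -0.2646394246
phi(d1) = 0.3778840989; exp(-qT) = 1.0000000000; exp(-rT) = 0.9030295517
Vega = S * exp(-qT) * phi(d1) * sqrt(T) = 51.2100 * 1.0000000000 * 0.3778840989 * 1.4142135624 = 27.367076


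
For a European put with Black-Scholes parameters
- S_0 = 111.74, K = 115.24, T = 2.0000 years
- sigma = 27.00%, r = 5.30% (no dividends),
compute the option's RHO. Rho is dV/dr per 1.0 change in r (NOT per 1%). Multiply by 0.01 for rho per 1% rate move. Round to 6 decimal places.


d1 = 0.3877507344; d2 = 0.0059130726
phi(d1) = 0.3700512205; exp(-qT) = 1.0000000000; exp(-rT) = 0.8994246481
N(-d2) = 0.4976410391
Rho = -K*T*exp(-rT)*N(-d2) = -115.2400 * 2.0000 * 0.8994246481 * 0.4976410391 = -103.160685

Answer: Rho = -103.160685


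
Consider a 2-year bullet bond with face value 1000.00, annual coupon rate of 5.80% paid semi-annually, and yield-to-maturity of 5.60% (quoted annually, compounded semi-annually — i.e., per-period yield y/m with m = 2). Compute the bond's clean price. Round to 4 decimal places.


Coupon per period c = face * coupon_rate / m = 29.000000
Periods per year m = 2; per-period yield y/m = 0.028000
Number of cashflows N = 4
Cashflows (t years, CF_t, discount factor 1/(1+y/m)^(m*t), PV):
  t = 0.5000: CF_t = 29.000000, DF = 0.972763, PV = 28.210117
  t = 1.0000: CF_t = 29.000000, DF = 0.946267, PV = 27.441748
  t = 1.5000: CF_t = 29.000000, DF = 0.920493, PV = 26.694307
  t = 2.0000: CF_t = 1029.000000, DF = 0.895422, PV = 921.388773
Price P = sum_t PV_t = 1003.734945

Answer: Price = 1003.7349


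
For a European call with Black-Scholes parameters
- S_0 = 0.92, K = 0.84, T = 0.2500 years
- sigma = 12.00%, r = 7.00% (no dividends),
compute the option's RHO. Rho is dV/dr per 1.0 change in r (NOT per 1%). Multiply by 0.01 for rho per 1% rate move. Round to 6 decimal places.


d1 = 1.8378629701; d2 = 1.7778629701
phi(d1) = 0.0736958580; exp(-qT) = 1.0000000000; exp(-rT) = 0.9826522357
N(d2) = 0.9622868184
Rho = K*T*exp(-rT)*N(d2) = 0.8400 * 0.2500 * 0.9826522357 * 0.9622868184 = 0.198575

Answer: Rho = 0.198575


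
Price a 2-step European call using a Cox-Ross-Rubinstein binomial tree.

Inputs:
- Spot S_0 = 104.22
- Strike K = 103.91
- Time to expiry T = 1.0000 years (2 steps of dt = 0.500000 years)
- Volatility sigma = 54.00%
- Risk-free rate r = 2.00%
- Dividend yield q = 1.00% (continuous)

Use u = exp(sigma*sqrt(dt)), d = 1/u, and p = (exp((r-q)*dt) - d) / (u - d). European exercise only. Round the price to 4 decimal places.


Answer: Price = V(0,0) = 20.0823

Derivation:
dt = T/N = 0.500000
u = exp(sigma*sqrt(dt)) = 1.464974; d = 1/u = 0.682606
p = (exp((r-q)*dt) - d) / (u - d) = 0.412091
Discount per step: exp(-r*dt) = 0.990050
Stock lattice S(k, i) with i counting down-moves:
  k=0: S(0,0) = 104.2200
  k=1: S(1,0) = 152.6796; S(1,1) = 71.1412
  k=2: S(2,0) = 223.6717; S(2,1) = 104.2200; S(2,2) = 48.5614
Terminal payoffs V(N, i) = max(S_T - K, 0):
  V(2,0) = 119.761705; V(2,1) = 0.310000; V(2,2) = 0.000000
Backward induction: V(k, i) = exp(-r*dt) * [p * V(k+1, i) + (1-p) * V(k+1, i+1)].
  V(1,0) = exp(-r*dt) * [p*119.761705 + (1-p)*0.310000] = 49.042045
  V(1,1) = exp(-r*dt) * [p*0.310000 + (1-p)*0.000000] = 0.126477
  V(0,0) = exp(-r*dt) * [p*49.042045 + (1-p)*0.126477] = 20.082293


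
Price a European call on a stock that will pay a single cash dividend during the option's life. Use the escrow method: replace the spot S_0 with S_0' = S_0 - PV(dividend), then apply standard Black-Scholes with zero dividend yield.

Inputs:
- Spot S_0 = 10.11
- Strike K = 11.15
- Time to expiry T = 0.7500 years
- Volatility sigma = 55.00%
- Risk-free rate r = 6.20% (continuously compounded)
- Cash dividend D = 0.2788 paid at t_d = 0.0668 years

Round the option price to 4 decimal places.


PV(D) = D * exp(-r * t_d) = 0.2788 * 0.99586696 = 0.27764771
S_0' = S_0 - PV(D) = 10.1100 - 0.27764771 = 9.83235229
d1 = (ln(S_0'/K) + (r + sigma^2/2)*T) / (sigma*sqrt(T)) = 0.07175142
d2 = d1 - sigma*sqrt(T) = -0.40456255
exp(-rT) = 0.95456456
N(d1) = 0.52860013; N(d2) = 0.34289955
C = S_0' * N(d1) - K * exp(-rT) * N(d2) = 9.83235229 * 0.52860013 - 11.1500 * 0.95456456 * 0.34289955 = 1.5478

Answer: Price = 1.5478


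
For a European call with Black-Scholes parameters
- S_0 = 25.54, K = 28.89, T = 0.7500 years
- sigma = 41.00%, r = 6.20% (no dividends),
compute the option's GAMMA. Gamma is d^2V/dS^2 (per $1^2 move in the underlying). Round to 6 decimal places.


d1 = -0.0386181537; d2 = -0.3936885692
phi(d1) = 0.3986449077; exp(-qT) = 1.0000000000; exp(-rT) = 0.9545645606
Gamma = exp(-qT) * phi(d1) / (S * sigma * sqrt(T)) = 1.0000000000 * 0.3986449077 / (25.5400 * 0.4100 * 0.8660254038) = 0.043959

Answer: Gamma = 0.043959


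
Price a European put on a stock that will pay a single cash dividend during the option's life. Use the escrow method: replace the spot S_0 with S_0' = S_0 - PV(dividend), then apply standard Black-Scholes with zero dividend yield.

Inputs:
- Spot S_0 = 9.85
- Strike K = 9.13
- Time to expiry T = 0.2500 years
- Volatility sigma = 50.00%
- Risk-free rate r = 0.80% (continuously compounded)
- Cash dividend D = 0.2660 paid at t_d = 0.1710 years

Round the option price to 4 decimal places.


Answer: Price = 0.7125

Derivation:
PV(D) = D * exp(-r * t_d) = 0.2660 * 0.99863294 = 0.26563636
S_0' = S_0 - PV(D) = 9.8500 - 0.26563636 = 9.58436364
d1 = (ln(S_0'/K) + (r + sigma^2/2)*T) / (sigma*sqrt(T)) = 0.32726915
d2 = d1 - sigma*sqrt(T) = 0.07726915
exp(-rT) = 0.99800200
N(-d1) = 0.37173216; N(-d2) = 0.46920471
P = K * exp(-rT) * N(-d2) - S_0' * N(-d1) = 9.1300 * 0.99800200 * 0.46920471 - 9.58436364 * 0.37173216 = 0.7125


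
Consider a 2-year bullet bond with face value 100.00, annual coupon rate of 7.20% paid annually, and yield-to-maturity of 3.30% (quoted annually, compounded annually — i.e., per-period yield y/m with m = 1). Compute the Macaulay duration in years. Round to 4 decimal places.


Answer: Macaulay duration = 1.9351 years

Derivation:
Coupon per period c = face * coupon_rate / m = 7.200000
Periods per year m = 1; per-period yield y/m = 0.033000
Number of cashflows N = 2
Cashflows (t years, CF_t, discount factor 1/(1+y/m)^(m*t), PV):
  t = 1.0000: CF_t = 7.200000, DF = 0.968054, PV = 6.969990
  t = 2.0000: CF_t = 107.200000, DF = 0.937129, PV = 100.460224
Price P = sum_t PV_t = 107.430214
Macaulay numerator sum_t t * PV_t:
  t * PV_t at t = 1.0000: 6.969990
  t * PV_t at t = 2.0000: 200.920448
Macaulay duration D = (sum_t t * PV_t) / P = 207.890438 / 107.430214 = 1.935121


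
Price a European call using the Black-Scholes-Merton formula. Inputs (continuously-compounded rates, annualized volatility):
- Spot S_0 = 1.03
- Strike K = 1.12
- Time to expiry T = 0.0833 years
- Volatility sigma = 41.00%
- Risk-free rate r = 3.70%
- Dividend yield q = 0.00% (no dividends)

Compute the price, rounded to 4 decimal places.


Answer: Price = 0.0187

Derivation:
d1 = (ln(S/K) + (r - q + 0.5*sigma^2) * T) / (sigma * sqrt(T)) = -0.62270319
d2 = d1 - sigma * sqrt(T) = -0.74103632
exp(-rT) = 0.99692264; exp(-qT) = 1.00000000
C = S_0 * exp(-qT) * N(d1) - K * exp(-rT) * N(d2)
N(d1) = 0.26673979; N(d2) = 0.22933571
C = 1.0300 * 1.00000000 * 0.26673979 - 1.1200 * 0.99692264 * 0.22933571 = 0.0187


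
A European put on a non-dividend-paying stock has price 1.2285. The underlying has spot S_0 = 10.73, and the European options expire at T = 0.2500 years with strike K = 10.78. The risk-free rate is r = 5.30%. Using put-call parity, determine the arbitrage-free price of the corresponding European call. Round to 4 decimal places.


Put-call parity: C - P = S_0 * exp(-qT) - K * exp(-rT).
S_0 * exp(-qT) = 10.7300 * 1.00000000 = 10.73000000
K * exp(-rT) = 10.7800 * 0.98683739 = 10.63810712
C = P + S*exp(-qT) - K*exp(-rT)
C = 1.2285 + 10.73000000 - 10.63810712 = 1.3204

Answer: Call price = 1.3204


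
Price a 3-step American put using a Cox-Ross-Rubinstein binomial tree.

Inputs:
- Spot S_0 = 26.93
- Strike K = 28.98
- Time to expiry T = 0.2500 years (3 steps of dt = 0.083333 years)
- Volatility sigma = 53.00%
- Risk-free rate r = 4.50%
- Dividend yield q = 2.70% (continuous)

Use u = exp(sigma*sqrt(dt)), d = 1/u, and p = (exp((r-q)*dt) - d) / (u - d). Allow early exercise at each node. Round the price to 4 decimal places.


Answer: Price = V(0,0) = 4.1235

Derivation:
dt = T/N = 0.083333
u = exp(sigma*sqrt(dt)) = 1.165322; d = 1/u = 0.858132
p = (exp((r-q)*dt) - d) / (u - d) = 0.466712
Discount per step: exp(-r*dt) = 0.996257
Stock lattice S(k, i) with i counting down-moves:
  k=0: S(0,0) = 26.9300
  k=1: S(1,0) = 31.3821; S(1,1) = 23.1095
  k=2: S(2,0) = 36.5703; S(2,1) = 26.9300; S(2,2) = 19.8310
  k=3: S(3,0) = 42.6162; S(3,1) = 31.3821; S(3,2) = 23.1095; S(3,3) = 17.0176
Terminal payoffs V(N, i) = max(K - S_T, 0):
  V(3,0) = 0.000000; V(3,1) = 0.000000; V(3,2) = 5.870516; V(3,3) = 11.962411
Backward induction: V(k, i) = exp(-r*dt) * [p * V(k+1, i) + (1-p) * V(k+1, i+1)]; then take max(V_cont, immediate exercise) for American.
  V(2,0) = exp(-r*dt) * [p*0.000000 + (1-p)*0.000000] = 0.000000; exercise = 0.000000; V(2,0) = max -> 0.000000
  V(2,1) = exp(-r*dt) * [p*0.000000 + (1-p)*5.870516] = 3.118960; exercise = 2.050000; V(2,1) = max -> 3.118960
  V(2,2) = exp(-r*dt) * [p*5.870516 + (1-p)*11.962411] = 9.085120; exercise = 9.149022; V(2,2) = max -> 9.149022
  V(1,0) = exp(-r*dt) * [p*0.000000 + (1-p)*3.118960] = 1.657080; exercise = 0.000000; V(1,0) = max -> 1.657080
  V(1,1) = exp(-r*dt) * [p*3.118960 + (1-p)*9.149022] = 6.311011; exercise = 5.870516; V(1,1) = max -> 6.311011
  V(0,0) = exp(-r*dt) * [p*1.657080 + (1-p)*6.311011] = 4.123475; exercise = 2.050000; V(0,0) = max -> 4.123475


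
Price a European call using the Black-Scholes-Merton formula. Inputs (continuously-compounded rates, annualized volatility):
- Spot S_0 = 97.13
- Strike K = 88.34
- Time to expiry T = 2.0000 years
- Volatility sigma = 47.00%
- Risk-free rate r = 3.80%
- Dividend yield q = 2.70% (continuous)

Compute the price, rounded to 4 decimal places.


Answer: Price = 28.0492

Derivation:
d1 = (ln(S/K) + (r - q + 0.5*sigma^2) * T) / (sigma * sqrt(T)) = 0.50814992
d2 = d1 - sigma * sqrt(T) = -0.15653045
exp(-rT) = 0.92681621; exp(-qT) = 0.94743211
C = S_0 * exp(-qT) * N(d1) - K * exp(-rT) * N(d2)
N(d1) = 0.69432590; N(d2) = 0.43780746
C = 97.1300 * 0.94743211 * 0.69432590 - 88.3400 * 0.92681621 * 0.43780746 = 28.0492


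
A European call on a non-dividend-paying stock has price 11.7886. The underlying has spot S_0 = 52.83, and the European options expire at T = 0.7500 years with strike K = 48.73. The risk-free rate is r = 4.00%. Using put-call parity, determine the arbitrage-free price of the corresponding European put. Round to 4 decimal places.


Put-call parity: C - P = S_0 * exp(-qT) - K * exp(-rT).
S_0 * exp(-qT) = 52.8300 * 1.00000000 = 52.83000000
K * exp(-rT) = 48.7300 * 0.97044553 = 47.28981085
P = C - S*exp(-qT) + K*exp(-rT)
P = 11.7886 - 52.83000000 + 47.28981085 = 6.2484

Answer: Put price = 6.2484


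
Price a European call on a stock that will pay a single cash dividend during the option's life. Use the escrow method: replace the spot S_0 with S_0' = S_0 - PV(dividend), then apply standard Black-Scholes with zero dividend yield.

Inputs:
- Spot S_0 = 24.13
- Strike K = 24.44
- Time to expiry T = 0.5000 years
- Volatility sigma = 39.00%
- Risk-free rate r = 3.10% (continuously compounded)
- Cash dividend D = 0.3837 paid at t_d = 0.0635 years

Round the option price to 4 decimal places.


PV(D) = D * exp(-r * t_d) = 0.3837 * 0.99803344 = 0.38294543
S_0' = S_0 - PV(D) = 24.1300 - 0.38294543 = 23.74705457
d1 = (ln(S_0'/K) + (r + sigma^2/2)*T) / (sigma*sqrt(T)) = 0.08979303
d2 = d1 - sigma*sqrt(T) = -0.18597862
exp(-rT) = 0.98461951
N(d1) = 0.53577415; N(d2) = 0.42623076
C = S_0' * N(d1) - K * exp(-rT) * N(d2) = 23.74705457 * 0.53577415 - 24.4400 * 0.98461951 * 0.42623076 = 2.4662

Answer: Price = 2.4662


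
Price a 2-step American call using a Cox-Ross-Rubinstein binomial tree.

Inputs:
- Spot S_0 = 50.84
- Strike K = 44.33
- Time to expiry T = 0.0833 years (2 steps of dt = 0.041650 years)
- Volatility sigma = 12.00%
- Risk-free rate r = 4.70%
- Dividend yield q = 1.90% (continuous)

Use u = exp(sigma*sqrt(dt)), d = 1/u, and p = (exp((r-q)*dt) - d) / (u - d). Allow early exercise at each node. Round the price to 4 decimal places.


Answer: Price = V(0,0) = 6.6028

Derivation:
dt = T/N = 0.041650
u = exp(sigma*sqrt(dt)) = 1.024792; d = 1/u = 0.975807
p = (exp((r-q)*dt) - d) / (u - d) = 0.517699
Discount per step: exp(-r*dt) = 0.998044
Stock lattice S(k, i) with i counting down-moves:
  k=0: S(0,0) = 50.8400
  k=1: S(1,0) = 52.1004; S(1,1) = 49.6101
  k=2: S(2,0) = 53.3921; S(2,1) = 50.8400; S(2,2) = 48.4099
Terminal payoffs V(N, i) = max(S_T - K, 0):
  V(2,0) = 9.062135; V(2,1) = 6.510000; V(2,2) = 4.079857
Backward induction: V(k, i) = exp(-r*dt) * [p * V(k+1, i) + (1-p) * V(k+1, i+1)]; then take max(V_cont, immediate exercise) for American.
  V(1,0) = exp(-r*dt) * [p*9.062135 + (1-p)*6.510000] = 7.815923; exercise = 7.770443; V(1,0) = max -> 7.815923
  V(1,1) = exp(-r*dt) * [p*6.510000 + (1-p)*4.079857] = 5.327501; exercise = 5.280051; V(1,1) = max -> 5.327501
  V(0,0) = exp(-r*dt) * [p*7.815923 + (1-p)*5.327501] = 6.602816; exercise = 6.510000; V(0,0) = max -> 6.602816


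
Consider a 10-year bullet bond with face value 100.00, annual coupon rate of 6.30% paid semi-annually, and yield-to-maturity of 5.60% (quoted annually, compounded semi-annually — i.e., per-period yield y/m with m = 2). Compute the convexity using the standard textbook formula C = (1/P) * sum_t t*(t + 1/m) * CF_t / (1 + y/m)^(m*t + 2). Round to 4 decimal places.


Answer: Convexity = 68.7087

Derivation:
Coupon per period c = face * coupon_rate / m = 3.150000
Periods per year m = 2; per-period yield y/m = 0.028000
Number of cashflows N = 20
Cashflows (t years, CF_t, discount factor 1/(1+y/m)^(m*t), PV):
  t = 0.5000: CF_t = 3.150000, DF = 0.972763, PV = 3.064202
  t = 1.0000: CF_t = 3.150000, DF = 0.946267, PV = 2.980742
  t = 1.5000: CF_t = 3.150000, DF = 0.920493, PV = 2.899554
  t = 2.0000: CF_t = 3.150000, DF = 0.895422, PV = 2.820578
  t = 2.5000: CF_t = 3.150000, DF = 0.871033, PV = 2.743753
  t = 3.0000: CF_t = 3.150000, DF = 0.847308, PV = 2.669020
  t = 3.5000: CF_t = 3.150000, DF = 0.824230, PV = 2.596323
  t = 4.0000: CF_t = 3.150000, DF = 0.801780, PV = 2.525606
  t = 4.5000: CF_t = 3.150000, DF = 0.779941, PV = 2.456815
  t = 5.0000: CF_t = 3.150000, DF = 0.758698, PV = 2.389898
  t = 5.5000: CF_t = 3.150000, DF = 0.738033, PV = 2.324804
  t = 6.0000: CF_t = 3.150000, DF = 0.717931, PV = 2.261482
  t = 6.5000: CF_t = 3.150000, DF = 0.698376, PV = 2.199885
  t = 7.0000: CF_t = 3.150000, DF = 0.679354, PV = 2.139966
  t = 7.5000: CF_t = 3.150000, DF = 0.660851, PV = 2.081679
  t = 8.0000: CF_t = 3.150000, DF = 0.642851, PV = 2.024980
  t = 8.5000: CF_t = 3.150000, DF = 0.625341, PV = 1.969825
  t = 9.0000: CF_t = 3.150000, DF = 0.608309, PV = 1.916172
  t = 9.5000: CF_t = 3.150000, DF = 0.591740, PV = 1.863981
  t = 10.0000: CF_t = 103.150000, DF = 0.575622, PV = 59.375453
Price P = sum_t PV_t = 105.304720
Convexity numerator sum_t t*(t + 1/m) * CF_t / (1+y/m)^(m*t + 2):
  t = 0.5000: term = 1.449777
  t = 1.0000: term = 4.230867
  t = 1.5000: term = 8.231258
  t = 2.0000: term = 13.345101
  t = 2.5000: term = 19.472424
  t = 3.0000: term = 26.518865
  t = 3.5000: term = 34.395415
  t = 4.0000: term = 43.018168
  t = 4.5000: term = 52.308084
  t = 5.0000: term = 62.190761
  t = 5.5000: term = 72.596219
  t = 6.0000: term = 83.458688
  t = 6.5000: term = 94.716410
  t = 7.0000: term = 106.311445
  t = 7.5000: term = 118.189489
  t = 8.0000: term = 130.299696
  t = 8.5000: term = 142.594512
  t = 9.0000: term = 155.029510
  t = 9.5000: term = 167.563241
  t = 10.0000: term = 5899.429409
Convexity = (1/P) * sum = 7235.349341 / 105.304720 = 68.708690


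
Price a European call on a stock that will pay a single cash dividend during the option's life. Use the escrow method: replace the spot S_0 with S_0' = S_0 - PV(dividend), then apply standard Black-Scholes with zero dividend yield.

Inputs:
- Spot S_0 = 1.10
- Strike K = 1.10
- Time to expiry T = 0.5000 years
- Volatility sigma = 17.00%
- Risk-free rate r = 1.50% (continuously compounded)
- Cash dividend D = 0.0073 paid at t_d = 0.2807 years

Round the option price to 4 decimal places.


PV(D) = D * exp(-r * t_d) = 0.0073 * 0.99579835 = 0.00726933
S_0' = S_0 - PV(D) = 1.1000 - 0.00726933 = 1.09273067
d1 = (ln(S_0'/K) + (r + sigma^2/2)*T) / (sigma*sqrt(T)) = 0.06733809
d2 = d1 - sigma*sqrt(T) = -0.05287006
exp(-rT) = 0.99252805
N(d1) = 0.52684372; N(d2) = 0.47891772
C = S_0' * N(d1) - K * exp(-rT) * N(d2) = 1.09273067 * 0.52684372 - 1.1000 * 0.99252805 * 0.47891772 = 0.0528

Answer: Price = 0.0528


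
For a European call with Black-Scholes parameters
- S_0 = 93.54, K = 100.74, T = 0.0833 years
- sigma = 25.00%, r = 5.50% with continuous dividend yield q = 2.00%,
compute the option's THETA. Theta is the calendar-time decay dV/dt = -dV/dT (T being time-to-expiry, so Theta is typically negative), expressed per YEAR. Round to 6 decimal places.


Answer: Theta = -10.788665

Derivation:
d1 = -0.9512269807; d2 = -1.0233813292
phi(d1) = 0.2537628987; exp(-qT) = 0.9983353870; exp(-rT) = 0.9954289791
Theta = -S*exp(-qT)*phi(d1)*sigma/(2*sqrt(T)) - r*K*exp(-rT)*N(d2) + q*S*exp(-qT)*N(d1)
N(d1) = 0.1707445824; N(d2) = 0.1530637918; sqrt(T) = 0.2886173938
Term 1 = -93.5400 * 0.9983353870 * 0.2537628987 * 0.2500 / (2 * 0.2886173938) = -10.2633578075
Term 2 = -0.0550 * 100.7400 * 0.9954289791 * 0.1530637918 = -0.8442039573
Term 3 = 0.0200 * 93.5400 * 0.9983353870 * 0.1707445824 = 0.3188972391
Theta = -10.2633578075 + (-0.8442039573) + (0.3188972391) = -10.788665


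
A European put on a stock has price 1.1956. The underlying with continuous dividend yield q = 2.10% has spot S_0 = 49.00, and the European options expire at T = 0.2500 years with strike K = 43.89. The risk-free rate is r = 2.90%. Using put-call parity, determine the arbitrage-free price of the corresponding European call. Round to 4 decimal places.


Put-call parity: C - P = S_0 * exp(-qT) - K * exp(-rT).
S_0 * exp(-qT) = 49.0000 * 0.99476376 = 48.74342410
K * exp(-rT) = 43.8900 * 0.99277622 = 43.57294820
C = P + S*exp(-qT) - K*exp(-rT)
C = 1.1956 + 48.74342410 - 43.57294820 = 6.3661

Answer: Call price = 6.3661


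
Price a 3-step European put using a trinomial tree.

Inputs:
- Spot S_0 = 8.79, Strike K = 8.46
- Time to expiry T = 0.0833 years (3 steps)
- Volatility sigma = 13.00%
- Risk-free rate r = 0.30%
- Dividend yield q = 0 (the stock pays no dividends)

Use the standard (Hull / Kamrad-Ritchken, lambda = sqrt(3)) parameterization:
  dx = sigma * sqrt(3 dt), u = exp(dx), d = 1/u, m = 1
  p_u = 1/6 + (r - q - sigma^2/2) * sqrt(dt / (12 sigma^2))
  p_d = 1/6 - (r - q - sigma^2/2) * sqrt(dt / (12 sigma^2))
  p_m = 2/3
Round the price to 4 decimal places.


dt = T/N = 0.027767; dx = sigma*sqrt(3*dt) = 0.037520
u = exp(dx) = 1.038233; d = 1/u = 0.963175
p_u = 0.164650, p_m = 0.666667, p_d = 0.168683
Discount per step: exp(-r*dt) = 0.999917
Stock lattice S(k, j) with j the centered position index:
  k=0: S(0,+0) = 8.7900
  k=1: S(1,-1) = 8.4663; S(1,+0) = 8.7900; S(1,+1) = 9.1261
  k=2: S(2,-2) = 8.1545; S(2,-1) = 8.4663; S(2,+0) = 8.7900; S(2,+1) = 9.1261; S(2,+2) = 9.4750
  k=3: S(3,-3) = 7.8542; S(3,-2) = 8.1545; S(3,-1) = 8.4663; S(3,+0) = 8.7900; S(3,+1) = 9.1261; S(3,+2) = 9.4750; S(3,+3) = 9.8372
Terminal payoffs V(N, j) = max(K - S_T, 0):
  V(3,-3) = 0.605757; V(3,-2) = 0.305465; V(3,-1) = 0.000000; V(3,+0) = 0.000000; V(3,+1) = 0.000000; V(3,+2) = 0.000000; V(3,+3) = 0.000000
Backward induction: V(k, j) = exp(-r*dt) * [p_u * V(k+1, j+1) + p_m * V(k+1, j) + p_d * V(k+1, j-1)]
  V(2,-2) = exp(-r*dt) * [p_u*0.000000 + p_m*0.305465 + p_d*0.605757] = 0.305799
  V(2,-1) = exp(-r*dt) * [p_u*0.000000 + p_m*0.000000 + p_d*0.305465] = 0.051523
  V(2,+0) = exp(-r*dt) * [p_u*0.000000 + p_m*0.000000 + p_d*0.000000] = 0.000000
  V(2,+1) = exp(-r*dt) * [p_u*0.000000 + p_m*0.000000 + p_d*0.000000] = 0.000000
  V(2,+2) = exp(-r*dt) * [p_u*0.000000 + p_m*0.000000 + p_d*0.000000] = 0.000000
  V(1,-1) = exp(-r*dt) * [p_u*0.000000 + p_m*0.051523 + p_d*0.305799] = 0.085924
  V(1,+0) = exp(-r*dt) * [p_u*0.000000 + p_m*0.000000 + p_d*0.051523] = 0.008690
  V(1,+1) = exp(-r*dt) * [p_u*0.000000 + p_m*0.000000 + p_d*0.000000] = 0.000000
  V(0,+0) = exp(-r*dt) * [p_u*0.000000 + p_m*0.008690 + p_d*0.085924] = 0.020286

Answer: Price = V(0,0) = 0.0203


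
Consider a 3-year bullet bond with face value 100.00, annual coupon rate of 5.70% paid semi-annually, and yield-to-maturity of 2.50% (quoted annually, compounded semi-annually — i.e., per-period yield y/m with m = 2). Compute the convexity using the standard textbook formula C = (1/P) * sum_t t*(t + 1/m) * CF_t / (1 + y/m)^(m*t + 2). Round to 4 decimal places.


Answer: Convexity = 9.3784

Derivation:
Coupon per period c = face * coupon_rate / m = 2.850000
Periods per year m = 2; per-period yield y/m = 0.012500
Number of cashflows N = 6
Cashflows (t years, CF_t, discount factor 1/(1+y/m)^(m*t), PV):
  t = 0.5000: CF_t = 2.850000, DF = 0.987654, PV = 2.814815
  t = 1.0000: CF_t = 2.850000, DF = 0.975461, PV = 2.780064
  t = 1.5000: CF_t = 2.850000, DF = 0.963418, PV = 2.745742
  t = 2.0000: CF_t = 2.850000, DF = 0.951524, PV = 2.711844
  t = 2.5000: CF_t = 2.850000, DF = 0.939777, PV = 2.678365
  t = 3.0000: CF_t = 102.850000, DF = 0.928175, PV = 95.462786
Price P = sum_t PV_t = 109.193616
Convexity numerator sum_t t*(t + 1/m) * CF_t / (1+y/m)^(m*t + 2):
  t = 0.5000: term = 1.372871
  t = 1.0000: term = 4.067766
  t = 1.5000: term = 8.035094
  t = 2.0000: term = 13.226492
  t = 2.5000: term = 19.594803
  t = 3.0000: term = 977.762417
Convexity = (1/P) * sum = 1024.059443 / 109.193616 = 9.378382


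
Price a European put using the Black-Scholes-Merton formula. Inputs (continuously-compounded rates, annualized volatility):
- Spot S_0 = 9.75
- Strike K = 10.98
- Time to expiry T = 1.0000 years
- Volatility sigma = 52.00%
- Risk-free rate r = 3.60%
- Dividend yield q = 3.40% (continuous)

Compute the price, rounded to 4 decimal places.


d1 = (ln(S/K) + (r - q + 0.5*sigma^2) * T) / (sigma * sqrt(T)) = 0.03536894
d2 = d1 - sigma * sqrt(T) = -0.48463106
exp(-rT) = 0.96464029; exp(-qT) = 0.96657150
P = K * exp(-rT) * N(-d2) - S_0 * exp(-qT) * N(-d1)
N(-d1) = 0.48589278; N(-d2) = 0.68603096
P = 10.9800 * 0.96464029 * 0.68603096 - 9.7500 * 0.96657150 * 0.48589278 = 2.6872

Answer: Price = 2.6872


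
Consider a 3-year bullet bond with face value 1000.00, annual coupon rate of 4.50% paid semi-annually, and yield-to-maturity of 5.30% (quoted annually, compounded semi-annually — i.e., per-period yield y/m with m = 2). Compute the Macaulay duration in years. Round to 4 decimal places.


Coupon per period c = face * coupon_rate / m = 22.500000
Periods per year m = 2; per-period yield y/m = 0.026500
Number of cashflows N = 6
Cashflows (t years, CF_t, discount factor 1/(1+y/m)^(m*t), PV):
  t = 0.5000: CF_t = 22.500000, DF = 0.974184, PV = 21.919143
  t = 1.0000: CF_t = 22.500000, DF = 0.949035, PV = 21.353281
  t = 1.5000: CF_t = 22.500000, DF = 0.924535, PV = 20.802027
  t = 2.0000: CF_t = 22.500000, DF = 0.900667, PV = 20.265004
  t = 2.5000: CF_t = 22.500000, DF = 0.877415, PV = 19.741846
  t = 3.0000: CF_t = 1022.500000, DF = 0.854764, PV = 873.996301
Price P = sum_t PV_t = 978.077601
Macaulay numerator sum_t t * PV_t:
  t * PV_t at t = 0.5000: 10.959571
  t * PV_t at t = 1.0000: 21.353281
  t * PV_t at t = 1.5000: 31.203041
  t * PV_t at t = 2.0000: 40.530009
  t * PV_t at t = 2.5000: 49.354614
  t * PV_t at t = 3.0000: 2621.988902
Macaulay duration D = (sum_t t * PV_t) / P = 2775.389418 / 978.077601 = 2.837596

Answer: Macaulay duration = 2.8376 years


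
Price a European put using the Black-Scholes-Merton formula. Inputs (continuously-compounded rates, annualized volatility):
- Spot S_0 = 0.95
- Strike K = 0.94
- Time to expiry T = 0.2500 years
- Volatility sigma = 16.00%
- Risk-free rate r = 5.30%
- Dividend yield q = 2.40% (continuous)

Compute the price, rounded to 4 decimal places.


d1 = (ln(S/K) + (r - q + 0.5*sigma^2) * T) / (sigma * sqrt(T)) = 0.26290137
d2 = d1 - sigma * sqrt(T) = 0.18290137
exp(-rT) = 0.98683739; exp(-qT) = 0.99401796
P = K * exp(-rT) * N(-d2) - S_0 * exp(-qT) * N(-d1)
N(-d1) = 0.39631330; N(-d2) = 0.42743771
P = 0.9400 * 0.98683739 * 0.42743771 - 0.9500 * 0.99401796 * 0.39631330 = 0.0223

Answer: Price = 0.0223


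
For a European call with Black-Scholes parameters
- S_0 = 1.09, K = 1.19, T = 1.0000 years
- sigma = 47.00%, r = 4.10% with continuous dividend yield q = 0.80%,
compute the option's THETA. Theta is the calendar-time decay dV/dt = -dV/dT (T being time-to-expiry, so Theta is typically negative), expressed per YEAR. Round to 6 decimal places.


d1 = 0.1184561471; d2 = -0.3515438529
phi(d1) = 0.3961531252; exp(-qT) = 0.9920319148; exp(-rT) = 0.9598291299
Theta = -S*exp(-qT)*phi(d1)*sigma/(2*sqrt(T)) - r*K*exp(-rT)*N(d2) + q*S*exp(-qT)*N(d1)
N(d1) = 0.5471468800; N(d2) = 0.3625901896; sqrt(T) = 1.0000000000
Term 1 = -1.0900 * 0.9920319148 * 0.3961531252 * 0.4700 / (2 * 1.0000000000) = -0.1006660646
Term 2 = -0.0410 * 1.1900 * 0.9598291299 * 0.3625901896 = -0.0169801215
Term 3 = 0.0080 * 1.0900 * 0.9920319148 * 0.5471468800 = 0.0047331041
Theta = -0.1006660646 + (-0.0169801215) + (0.0047331041) = -0.112913

Answer: Theta = -0.112913


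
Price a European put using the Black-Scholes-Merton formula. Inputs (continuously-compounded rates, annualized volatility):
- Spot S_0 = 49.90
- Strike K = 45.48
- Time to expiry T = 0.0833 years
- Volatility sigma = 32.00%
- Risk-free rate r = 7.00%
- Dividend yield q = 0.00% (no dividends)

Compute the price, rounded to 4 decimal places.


Answer: Price = 0.3207

Derivation:
d1 = (ln(S/K) + (r - q + 0.5*sigma^2) * T) / (sigma * sqrt(T)) = 1.11354487
d2 = d1 - sigma * sqrt(T) = 1.02118730
exp(-rT) = 0.99418597; exp(-qT) = 1.00000000
P = K * exp(-rT) * N(-d2) - S_0 * exp(-qT) * N(-d1)
N(-d1) = 0.13273724; N(-d2) = 0.15358285
P = 45.4800 * 0.99418597 * 0.15358285 - 49.9000 * 1.00000000 * 0.13273724 = 0.3207


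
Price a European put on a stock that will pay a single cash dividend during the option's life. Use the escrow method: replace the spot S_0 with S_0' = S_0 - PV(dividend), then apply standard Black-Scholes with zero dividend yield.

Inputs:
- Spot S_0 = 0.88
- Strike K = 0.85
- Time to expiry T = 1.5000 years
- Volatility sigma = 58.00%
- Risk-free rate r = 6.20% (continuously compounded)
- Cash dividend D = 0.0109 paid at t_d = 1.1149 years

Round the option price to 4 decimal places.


Answer: Price = 0.1834

Derivation:
PV(D) = D * exp(-r * t_d) = 0.0109 * 0.93321114 = 0.01017200
S_0' = S_0 - PV(D) = 0.8800 - 0.01017200 = 0.86982800
d1 = (ln(S_0'/K) + (r + sigma^2/2)*T) / (sigma*sqrt(T)) = 0.51855858
d2 = d1 - sigma*sqrt(T) = -0.19179344
exp(-rT) = 0.91119350
N(-d1) = 0.30203430; N(-d2) = 0.57604800
P = K * exp(-rT) * N(-d2) - S_0' * N(-d1) = 0.8500 * 0.91119350 * 0.57604800 - 0.86982800 * 0.30203430 = 0.1834
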